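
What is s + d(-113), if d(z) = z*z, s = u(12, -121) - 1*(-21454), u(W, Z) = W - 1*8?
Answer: 34227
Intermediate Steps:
u(W, Z) = -8 + W (u(W, Z) = W - 8 = -8 + W)
s = 21458 (s = (-8 + 12) - 1*(-21454) = 4 + 21454 = 21458)
d(z) = z²
s + d(-113) = 21458 + (-113)² = 21458 + 12769 = 34227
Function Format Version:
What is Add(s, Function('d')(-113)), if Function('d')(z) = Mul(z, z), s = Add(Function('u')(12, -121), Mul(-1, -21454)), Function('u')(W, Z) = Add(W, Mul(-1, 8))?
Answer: 34227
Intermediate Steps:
Function('u')(W, Z) = Add(-8, W) (Function('u')(W, Z) = Add(W, -8) = Add(-8, W))
s = 21458 (s = Add(Add(-8, 12), Mul(-1, -21454)) = Add(4, 21454) = 21458)
Function('d')(z) = Pow(z, 2)
Add(s, Function('d')(-113)) = Add(21458, Pow(-113, 2)) = Add(21458, 12769) = 34227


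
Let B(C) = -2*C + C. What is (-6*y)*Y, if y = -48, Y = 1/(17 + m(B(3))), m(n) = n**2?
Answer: 144/13 ≈ 11.077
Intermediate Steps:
B(C) = -C
Y = 1/26 (Y = 1/(17 + (-1*3)**2) = 1/(17 + (-3)**2) = 1/(17 + 9) = 1/26 ≈ 0.038462)
(-6*y)*Y = -6*(-48)*(1/26) = 288*(1/26) = 144/13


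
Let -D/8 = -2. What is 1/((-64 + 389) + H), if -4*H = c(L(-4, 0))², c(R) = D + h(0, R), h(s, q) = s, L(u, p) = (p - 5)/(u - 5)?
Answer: 1/261 ≈ 0.0038314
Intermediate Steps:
L(u, p) = (-5 + p)/(-5 + u)
D = 16 (D = -8*(-2) = 16)
c(R) = 16 (c(R) = 16 + 0 = 16)
H = -64 (H = -¼*16² = -¼*256 = -64)
1/((-64 + 389) + H) = 1/((-64 + 389) - 64) = 1/(325 - 64) = 1/261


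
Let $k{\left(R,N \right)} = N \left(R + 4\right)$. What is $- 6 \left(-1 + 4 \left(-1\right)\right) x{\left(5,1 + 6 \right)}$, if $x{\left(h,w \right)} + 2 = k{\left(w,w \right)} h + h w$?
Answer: $12540$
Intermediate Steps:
$k{\left(R,N \right)} = N \left(4 + R\right)$
$x{\left(h,w \right)} = -2 + h w + h w \left(4 + w\right)$ ($x{\left(h,w \right)} = -2 + \left(w \left(4 + w\right) h + h w\right) = -2 + \left(h w \left(4 + w\right) + h w\right) = -2 + \left(h w + h w \left(4 + w\right)\right) = -2 + h w + h w \left(4 + w\right)$)
$- 6 \left(-1 + 4 \left(-1\right)\right) x{\left(5,1 + 6 \right)} = - 6 \left(-1 + 4 \left(-1\right)\right) \left(-2 + 5 \left(1 + 6\right) + 5 \left(1 + 6\right) \left(4 + \left(1 + 6\right)\right)\right) = - 6 \left(-1 - 4\right) \left(-2 + 5 \cdot 7 + 5 \cdot 7 \left(4 + 7\right)\right) = \left(-6\right) \left(-5\right) \left(-2 + 35 + 5 \cdot 7 \cdot 11\right) = 30 \left(-2 + 35 + 385\right) = 30 \cdot 418 = 12540$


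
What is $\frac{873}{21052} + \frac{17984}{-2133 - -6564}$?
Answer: $\frac{382467431}{93281412} \approx 4.1001$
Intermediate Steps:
$\frac{873}{21052} + \frac{17984}{-2133 - -6564} = 873 \cdot \frac{1}{21052} + \frac{17984}{-2133 + 6564} = \frac{873}{21052} + \frac{17984}{4431} = \frac{382467431}{93281412}$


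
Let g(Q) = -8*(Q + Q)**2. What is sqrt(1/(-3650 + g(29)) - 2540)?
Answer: I*sqrt(2372451074322)/30562 ≈ 50.398*I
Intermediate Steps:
g(Q) = -32*Q**2 (g(Q) = -8*4*Q**2 = -32*Q**2)
sqrt(1/(-3650 + g(29)) - 2540) = sqrt(1/(-3650 - 32*29**2) - 2540) = sqrt(1/(-3650 - 32*841) - 2540) = sqrt(1/(-3650 - 26912) - 2540) = sqrt(1/(-30562) - 2540) = sqrt(-1/30562 - 2540) = sqrt(-77627481/30562) = I*sqrt(2372451074322)/30562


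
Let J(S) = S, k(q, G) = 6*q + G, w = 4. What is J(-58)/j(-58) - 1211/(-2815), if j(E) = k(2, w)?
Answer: -71947/22520 ≈ -3.1948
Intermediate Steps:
k(q, G) = G + 6*q
j(E) = 16 (j(E) = 4 + 6*2 = 4 + 12 = 16)
J(-58)/j(-58) - 1211/(-2815) = -58/16 - 1211/(-2815) = -58*1/16 - 1211*(-1/2815) = -29/8 + 1211/2815 = -71947/22520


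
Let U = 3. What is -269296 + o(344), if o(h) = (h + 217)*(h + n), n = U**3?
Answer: -61165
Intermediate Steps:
n = 27 (n = 3**3 = 27)
o(h) = (27 + h)*(217 + h) (o(h) = (h + 217)*(h + 27) = (217 + h)*(27 + h) = (27 + h)*(217 + h))
-269296 + o(344) = -269296 + (5859 + 344**2 + 244*344) = -269296 + (5859 + 118336 + 83936) = -269296 + 208131 = -61165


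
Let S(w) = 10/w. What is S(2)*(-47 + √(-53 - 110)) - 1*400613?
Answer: -400848 + 5*I*√163 ≈ -4.0085e+5 + 63.836*I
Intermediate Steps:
S(2)*(-47 + √(-53 - 110)) - 1*400613 = (10/2)*(-47 + √(-53 - 110)) - 1*400613 = (10*(½))*(-47 + √(-163)) - 400613 = 5*(-47 + I*√163) - 400613 = (-235 + 5*I*√163) - 400613 = -400848 + 5*I*√163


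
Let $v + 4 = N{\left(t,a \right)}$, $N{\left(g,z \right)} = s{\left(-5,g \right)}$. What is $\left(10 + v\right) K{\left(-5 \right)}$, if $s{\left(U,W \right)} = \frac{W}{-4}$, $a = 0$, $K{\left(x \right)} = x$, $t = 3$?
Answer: $- \frac{105}{4} \approx -26.25$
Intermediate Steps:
$s{\left(U,W \right)} = - \frac{W}{4}$ ($s{\left(U,W \right)} = W \left(- \frac{1}{4}\right) = - \frac{W}{4}$)
$N{\left(g,z \right)} = - \frac{g}{4}$
$v = - \frac{19}{4}$ ($v = -4 - \frac{3}{4} = - \frac{19}{4} \approx -4.75$)
$\left(10 + v\right) K{\left(-5 \right)} = \left(10 - \frac{19}{4}\right) \left(-5\right) = \frac{21}{4} \left(-5\right) = - \frac{105}{4}$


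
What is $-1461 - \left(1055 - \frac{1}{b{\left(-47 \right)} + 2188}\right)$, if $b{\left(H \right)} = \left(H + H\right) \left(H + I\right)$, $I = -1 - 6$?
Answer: $- \frac{18276223}{7264} \approx -2516.0$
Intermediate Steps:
$I = -7$ ($I = -1 - 6 = -7$)
$b{\left(H \right)} = 2 H \left(-7 + H\right)$ ($b{\left(H \right)} = \left(H + H\right) \left(H - 7\right) = 2 H \left(-7 + H\right)$)
$-1461 - \left(1055 - \frac{1}{b{\left(-47 \right)} + 2188}\right) = -1461 - \left(1055 - \frac{1}{2 \left(-47\right) \left(-7 - 47\right) + 2188}\right) = -1461 - \left(1055 - \frac{1}{2 \left(-47\right) \left(-54\right) + 2188}\right) = -1461 - \left(1055 - \frac{1}{5076 + 2188}\right) = -1461 - \left(1055 - \frac{1}{7264}\right) = -1461 + \left(\frac{1}{7264} - 1055\right) = -1461 - \frac{7663519}{7264} = - \frac{18276223}{7264}$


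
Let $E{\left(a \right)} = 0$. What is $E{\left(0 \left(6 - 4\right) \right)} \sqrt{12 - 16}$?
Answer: $0$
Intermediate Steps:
$E{\left(0 \left(6 - 4\right) \right)} \sqrt{12 - 16} = 0 \sqrt{12 - 16} = 0 \sqrt{-4} = 0 \cdot 2 i = 0$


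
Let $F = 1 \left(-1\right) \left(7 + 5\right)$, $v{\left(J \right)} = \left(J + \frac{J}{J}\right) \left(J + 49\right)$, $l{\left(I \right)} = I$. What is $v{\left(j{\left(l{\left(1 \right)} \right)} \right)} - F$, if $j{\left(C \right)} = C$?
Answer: $112$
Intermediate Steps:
$v{\left(J \right)} = \left(1 + J\right) \left(49 + J\right)$ ($v{\left(J \right)} = \left(J + 1\right) \left(49 + J\right) = \left(1 + J\right) \left(49 + J\right)$)
$F = -12$ ($F = \left(-1\right) 12 = -12$)
$v{\left(j{\left(l{\left(1 \right)} \right)} \right)} - F = \left(49 + 1^{2} + 50 \cdot 1\right) - -12 = \left(49 + 1 + 50\right) + 12 = 100 + 12 = 112$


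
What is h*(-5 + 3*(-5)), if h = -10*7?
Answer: 1400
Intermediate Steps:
h = -70
h*(-5 + 3*(-5)) = -70*(-5 + 3*(-5)) = -70*(-5 - 15) = -70*(-20) = 1400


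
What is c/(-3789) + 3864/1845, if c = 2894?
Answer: 1033474/776745 ≈ 1.3305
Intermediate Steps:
c/(-3789) + 3864/1845 = 2894/(-3789) + 3864/1845 = 2894*(-1/3789) + 3864*(1/1845) = -2894/3789 + 1288/615 = 1033474/776745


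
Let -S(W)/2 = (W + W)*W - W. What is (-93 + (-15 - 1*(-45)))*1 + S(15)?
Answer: -933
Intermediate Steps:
S(W) = -4*W**2 + 2*W (S(W) = -2*((W + W)*W - W) = -2*((2*W)*W - W) = -2*(2*W**2 - W) = -2*(-W + 2*W**2) = -4*W**2 + 2*W)
(-93 + (-15 - 1*(-45)))*1 + S(15) = (-93 + (-15 - 1*(-45)))*1 + 2*15*(1 - 2*15) = (-93 + (-15 + 45))*1 + 2*15*(1 - 30) = (-93 + 30)*1 + 2*15*(-29) = -63*1 - 870 = -63 - 870 = -933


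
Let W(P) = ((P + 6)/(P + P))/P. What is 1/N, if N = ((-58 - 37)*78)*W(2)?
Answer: -1/7410 ≈ -0.00013495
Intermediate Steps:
W(P) = (6 + P)/(2*P²) (W(P) = ((6 + P)/((2*P)))/P = ((6 + P)*(1/(2*P)))/P = ((6 + P)/(2*P))/P = (6 + P)/(2*P²))
N = -7410 (N = ((-58 - 37)*78)*((½)*(6 + 2)/2²) = (-95*78)*((½)*(¼)*8) = -7410*1 = -7410)
1/N = 1/(-7410) = -1/7410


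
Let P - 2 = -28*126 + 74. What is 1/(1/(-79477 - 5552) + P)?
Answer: -85029/293520109 ≈ -0.00028969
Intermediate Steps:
P = -3452 (P = 2 + (-28*126 + 74) = 2 + (-3528 + 74) = 2 - 3454 = -3452)
1/(1/(-79477 - 5552) + P) = 1/(1/(-79477 - 5552) - 3452) = 1/(1/(-85029) - 3452) = 1/(-1/85029 - 3452) = 1/(-293520109/85029) = -85029/293520109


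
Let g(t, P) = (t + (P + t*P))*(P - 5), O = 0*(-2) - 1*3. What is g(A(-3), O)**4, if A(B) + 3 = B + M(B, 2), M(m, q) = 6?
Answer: 331776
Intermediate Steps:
A(B) = 3 + B (A(B) = -3 + (B + 6) = -3 + (6 + B) = 3 + B)
O = -3 (O = 0 - 3 = -3)
g(t, P) = (-5 + P)*(P + t + P*t) (g(t, P) = (t + (P + P*t))*(-5 + P) = (P + t + P*t)*(-5 + P) = (-5 + P)*(P + t + P*t))
g(A(-3), O)**4 = ((-3)**2 - 5*(-3) - 5*(3 - 3) + (3 - 3)*(-3)**2 - 4*(-3)*(3 - 3))**4 = (9 + 15 - 5*0 + 0*9 - 4*(-3)*0)**4 = (9 + 15 + 0 + 0 + 0)**4 = 24**4 = 331776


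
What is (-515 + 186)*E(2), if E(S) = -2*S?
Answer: 1316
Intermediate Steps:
(-515 + 186)*E(2) = (-515 + 186)*(-2*2) = -329*(-4) = 1316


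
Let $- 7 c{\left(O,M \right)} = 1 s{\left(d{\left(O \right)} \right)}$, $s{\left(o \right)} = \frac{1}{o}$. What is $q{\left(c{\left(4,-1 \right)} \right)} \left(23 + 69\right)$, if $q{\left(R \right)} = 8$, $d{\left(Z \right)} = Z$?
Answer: $736$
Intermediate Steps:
$c{\left(O,M \right)} = - \frac{1}{7 O}$ ($c{\left(O,M \right)} = - \frac{1 \frac{1}{O}}{7} = - \frac{1}{7 O}$)
$q{\left(c{\left(4,-1 \right)} \right)} \left(23 + 69\right) = 8 \left(23 + 69\right) = 8 \cdot 92 = 736$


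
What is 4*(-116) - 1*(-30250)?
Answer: 29786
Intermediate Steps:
4*(-116) - 1*(-30250) = -464 + 30250 = 29786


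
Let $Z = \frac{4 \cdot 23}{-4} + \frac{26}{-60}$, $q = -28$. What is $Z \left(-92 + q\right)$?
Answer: $2812$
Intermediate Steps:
$Z = - \frac{703}{30}$ ($Z = 92 \left(- \frac{1}{4}\right) + 26 \left(- \frac{1}{60}\right) = -23 - \frac{13}{30} = - \frac{703}{30} \approx -23.433$)
$Z \left(-92 + q\right) = - \frac{703 \left(-92 - 28\right)}{30} = \left(- \frac{703}{30}\right) \left(-120\right) = 2812$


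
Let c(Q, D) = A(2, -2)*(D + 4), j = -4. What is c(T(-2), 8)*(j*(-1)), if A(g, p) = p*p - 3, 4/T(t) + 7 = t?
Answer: 48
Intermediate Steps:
T(t) = 4/(-7 + t)
A(g, p) = -3 + p² (A(g, p) = p² - 3 = -3 + p²)
c(Q, D) = 4 + D (c(Q, D) = (-3 + (-2)²)*(D + 4) = (-3 + 4)*(4 + D) = 1*(4 + D) = 4 + D)
c(T(-2), 8)*(j*(-1)) = (4 + 8)*(-4*(-1)) = 12*4 = 48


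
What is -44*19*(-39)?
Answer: 32604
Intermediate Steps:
-44*19*(-39) = -836*(-39) = 32604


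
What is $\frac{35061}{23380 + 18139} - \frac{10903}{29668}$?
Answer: $\frac{587508091}{1231785692} \approx 0.47696$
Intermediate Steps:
$\frac{35061}{23380 + 18139} - \frac{10903}{29668} = \frac{35061}{41519} - \frac{10903}{29668} = \frac{587508091}{1231785692}$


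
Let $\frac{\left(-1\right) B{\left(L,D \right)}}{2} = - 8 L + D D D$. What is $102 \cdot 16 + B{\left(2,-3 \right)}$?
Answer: $1718$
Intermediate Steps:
$B{\left(L,D \right)} = - 2 D^{3} + 16 L$ ($B{\left(L,D \right)} = - 2 \left(- 8 L + D D D\right) = - 2 \left(- 8 L + D^{2} D\right) = - 2 \left(- 8 L + D^{3}\right) = - 2 \left(D^{3} - 8 L\right) = - 2 D^{3} + 16 L$)
$102 \cdot 16 + B{\left(2,-3 \right)} = 102 \cdot 16 + \left(- 2 \left(-3\right)^{3} + 16 \cdot 2\right) = 1632 + \left(\left(-2\right) \left(-27\right) + 32\right) = 1632 + \left(54 + 32\right) = 1632 + 86 = 1718$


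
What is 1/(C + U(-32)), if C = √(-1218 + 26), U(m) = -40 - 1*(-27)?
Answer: -13/1361 - 2*I*√298/1361 ≈ -0.0095518 - 0.025368*I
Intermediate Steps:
U(m) = -13 (U(m) = -40 + 27 = -13)
C = 2*I*√298 (C = √(-1192) = 2*I*√298 ≈ 34.525*I)
1/(C + U(-32)) = 1/(2*I*√298 - 13) = 1/(-13 + 2*I*√298)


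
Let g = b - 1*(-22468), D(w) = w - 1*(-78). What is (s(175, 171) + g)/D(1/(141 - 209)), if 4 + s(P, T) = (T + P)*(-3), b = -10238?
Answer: 760784/5303 ≈ 143.46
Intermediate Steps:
D(w) = 78 + w (D(w) = w + 78 = 78 + w)
g = 12230 (g = -10238 - 1*(-22468) = -10238 + 22468 = 12230)
s(P, T) = -4 - 3*P - 3*T (s(P, T) = -4 + (T + P)*(-3) = -4 + (P + T)*(-3) = -4 + (-3*P - 3*T) = -4 - 3*P - 3*T)
(s(175, 171) + g)/D(1/(141 - 209)) = ((-4 - 3*175 - 3*171) + 12230)/(78 + 1/(141 - 209)) = ((-4 - 525 - 513) + 12230)/(78 + 1/(-68)) = (-1042 + 12230)/(78 - 1/68) = 11188/(5303/68) = 11188*(68/5303) = 760784/5303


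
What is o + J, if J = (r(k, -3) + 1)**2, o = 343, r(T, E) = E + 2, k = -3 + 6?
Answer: 343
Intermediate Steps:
k = 3
r(T, E) = 2 + E
J = 0 (J = ((2 - 3) + 1)**2 = (-1 + 1)**2 = 0**2 = 0)
o + J = 343 + 0 = 343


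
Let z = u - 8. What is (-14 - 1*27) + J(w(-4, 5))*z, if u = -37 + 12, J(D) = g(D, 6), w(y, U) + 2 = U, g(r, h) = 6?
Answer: -239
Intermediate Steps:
w(y, U) = -2 + U
J(D) = 6
u = -25
z = -33 (z = -25 - 8 = -33)
(-14 - 1*27) + J(w(-4, 5))*z = (-14 - 1*27) + 6*(-33) = (-14 - 27) - 198 = -41 - 198 = -239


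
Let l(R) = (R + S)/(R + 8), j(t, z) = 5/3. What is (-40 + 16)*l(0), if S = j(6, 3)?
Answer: -5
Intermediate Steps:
j(t, z) = 5/3 (j(t, z) = 5*(1/3) = 5/3)
S = 5/3 ≈ 1.6667
l(R) = (5/3 + R)/(8 + R) (l(R) = (R + 5/3)/(R + 8) = (5/3 + R)/(8 + R))
(-40 + 16)*l(0) = (-40 + 16)*((5/3 + 0)/(8 + 0)) = -24*5/(8*3) = -3*5/3 = -24*5/24 = -5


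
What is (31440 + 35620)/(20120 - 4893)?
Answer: 67060/15227 ≈ 4.4040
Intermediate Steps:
(31440 + 35620)/(20120 - 4893) = 67060/15227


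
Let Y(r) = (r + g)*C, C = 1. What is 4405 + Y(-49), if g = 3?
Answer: 4359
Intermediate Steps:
Y(r) = 3 + r (Y(r) = (r + 3)*1 = (3 + r)*1 = 3 + r)
4405 + Y(-49) = 4405 + (3 - 49) = 4405 - 46 = 4359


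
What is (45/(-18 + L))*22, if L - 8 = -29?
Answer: -330/13 ≈ -25.385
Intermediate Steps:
L = -21 (L = 8 - 29 = -21)
(45/(-18 + L))*22 = (45/(-18 - 21))*22 = (45/(-39))*22 = -1/39*45*22 = -15/13*22 = -330/13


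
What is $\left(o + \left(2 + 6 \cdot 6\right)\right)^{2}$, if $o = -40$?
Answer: $4$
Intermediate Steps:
$\left(o + \left(2 + 6 \cdot 6\right)\right)^{2} = \left(-40 + \left(2 + 6 \cdot 6\right)\right)^{2} = \left(-40 + \left(2 + 36\right)\right)^{2} = \left(-40 + 38\right)^{2} = \left(-2\right)^{2} = 4$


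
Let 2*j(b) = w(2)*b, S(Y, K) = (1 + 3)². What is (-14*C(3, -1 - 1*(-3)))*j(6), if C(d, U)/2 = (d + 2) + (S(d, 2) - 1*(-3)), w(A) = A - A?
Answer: 0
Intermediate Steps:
S(Y, K) = 16 (S(Y, K) = 4² = 16)
w(A) = 0
j(b) = 0 (j(b) = (0*b)/2 = (½)*0 = 0)
C(d, U) = 42 + 2*d (C(d, U) = 2*((d + 2) + (16 - 1*(-3))) = 2*((2 + d) + (16 + 3)) = 2*((2 + d) + 19) = 2*(21 + d) = 42 + 2*d)
(-14*C(3, -1 - 1*(-3)))*j(6) = -14*(42 + 2*3)*0 = -14*(42 + 6)*0 = -14*48*0 = -672*0 = 0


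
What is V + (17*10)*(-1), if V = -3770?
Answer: -3940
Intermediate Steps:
V + (17*10)*(-1) = -3770 + (17*10)*(-1) = -3770 + 170*(-1) = -3770 - 170 = -3940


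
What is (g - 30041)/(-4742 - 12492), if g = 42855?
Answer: -6407/8617 ≈ -0.74353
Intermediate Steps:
(g - 30041)/(-4742 - 12492) = (42855 - 30041)/(-4742 - 12492) = 12814/(-17234) = 12814*(-1/17234) = -6407/8617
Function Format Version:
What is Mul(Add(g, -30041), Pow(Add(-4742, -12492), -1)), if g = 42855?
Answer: Rational(-6407, 8617) ≈ -0.74353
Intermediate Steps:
Mul(Add(g, -30041), Pow(Add(-4742, -12492), -1)) = Mul(Add(42855, -30041), Pow(Add(-4742, -12492), -1)) = Mul(12814, Pow(-17234, -1)) = Mul(12814, Rational(-1, 17234)) = Rational(-6407, 8617)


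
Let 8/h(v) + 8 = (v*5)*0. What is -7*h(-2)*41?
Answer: 287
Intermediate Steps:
h(v) = -1 (h(v) = 8/(-8 + (v*5)*0) = 8/(-8 + (5*v)*0) = 8/(-8 + 0) = 8/(-8) = 8*(-1/8) = -1)
-7*h(-2)*41 = -7*(-1)*41 = 7*41 = 287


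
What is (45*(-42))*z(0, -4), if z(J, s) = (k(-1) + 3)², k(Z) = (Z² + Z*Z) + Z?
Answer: -30240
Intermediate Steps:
k(Z) = Z + 2*Z² (k(Z) = (Z² + Z²) + Z = 2*Z² + Z = Z + 2*Z²)
z(J, s) = 16 (z(J, s) = (-(1 + 2*(-1)) + 3)² = (-(1 - 2) + 3)² = (-1*(-1) + 3)² = (1 + 3)² = 4² = 16)
(45*(-42))*z(0, -4) = (45*(-42))*16 = -1890*16 = -30240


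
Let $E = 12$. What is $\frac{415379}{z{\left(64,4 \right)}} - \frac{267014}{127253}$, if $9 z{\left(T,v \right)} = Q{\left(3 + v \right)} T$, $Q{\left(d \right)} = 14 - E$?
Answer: $\frac{8975279947}{307328} \approx 29204.0$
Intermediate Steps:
$Q{\left(d \right)} = 2$ ($Q{\left(d \right)} = 14 - 12 = 2$)
$z{\left(T,v \right)} = \frac{2 T}{9}$
$\frac{415379}{z{\left(64,4 \right)}} - \frac{267014}{127253} = \frac{415379}{\frac{2}{9} \cdot 64} - \frac{267014}{127253} = \frac{415379}{\frac{128}{9}} - \frac{5038}{2401} = 415379 \cdot \frac{9}{128} - \frac{5038}{2401} = \frac{3738411}{128} - \frac{5038}{2401} = \frac{8975279947}{307328}$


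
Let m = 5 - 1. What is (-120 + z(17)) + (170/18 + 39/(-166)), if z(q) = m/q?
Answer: -2807881/25398 ≈ -110.56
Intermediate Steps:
m = 4
z(q) = 4/q
(-120 + z(17)) + (170/18 + 39/(-166)) = (-120 + 4/17) + (170/18 + 39/(-166)) = (-120 + 4*(1/17)) + (170*(1/18) + 39*(-1/166)) = (-120 + 4/17) + (85/9 - 39/166) = -2036/17 + 13759/1494 = -2807881/25398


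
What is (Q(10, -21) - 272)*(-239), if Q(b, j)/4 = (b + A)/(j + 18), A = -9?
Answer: 195980/3 ≈ 65327.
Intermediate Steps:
Q(b, j) = 4*(-9 + b)/(18 + j) (Q(b, j) = 4*((b - 9)/(j + 18)) = 4*((-9 + b)/(18 + j)) = 4*(-9 + b)/(18 + j))
(Q(10, -21) - 272)*(-239) = (4*(-9 + 10)/(18 - 21) - 272)*(-239) = (4*1/(-3) - 272)*(-239) = (4*(-⅓)*1 - 272)*(-239) = (-4/3 - 272)*(-239) = -820/3*(-239) = 195980/3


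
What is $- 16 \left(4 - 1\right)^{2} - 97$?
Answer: $-241$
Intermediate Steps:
$- 16 \left(4 - 1\right)^{2} - 97 = - 16 \cdot 3^{2} - 97 = \left(-16\right) 9 - 97 = -144 - 97 = -241$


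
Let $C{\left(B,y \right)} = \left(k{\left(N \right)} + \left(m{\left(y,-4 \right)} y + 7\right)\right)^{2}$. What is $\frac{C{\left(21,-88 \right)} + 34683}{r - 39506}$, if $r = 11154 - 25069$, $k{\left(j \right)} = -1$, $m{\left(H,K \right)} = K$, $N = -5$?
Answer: $- \frac{162847}{53421} \approx -3.0484$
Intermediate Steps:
$C{\left(B,y \right)} = \left(6 - 4 y\right)^{2}$ ($C{\left(B,y \right)} = \left(-1 - \left(-7 + 4 y\right)\right)^{2} = \left(6 - 4 y\right)^{2}$)
$r = -13915$ ($r = 11154 - 25069 = -13915$)
$\frac{C{\left(21,-88 \right)} + 34683}{r - 39506} = \frac{4 \left(3 - -176\right)^{2} + 34683}{-13915 - 39506} = \frac{4 \left(3 + 176\right)^{2} + 34683}{-53421} = \left(4 \cdot 179^{2} + 34683\right) \left(- \frac{1}{53421}\right) = \left(4 \cdot 32041 + 34683\right) \left(- \frac{1}{53421}\right) = \left(128164 + 34683\right) \left(- \frac{1}{53421}\right) = 162847 \left(- \frac{1}{53421}\right) = - \frac{162847}{53421}$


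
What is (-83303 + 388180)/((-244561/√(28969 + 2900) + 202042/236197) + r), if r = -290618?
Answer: -157529931569273720085060744/150158528210307304136147015 + 12479060005293088042719*√3541/150158528210307304136147015 ≈ -1.0441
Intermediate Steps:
(-83303 + 388180)/((-244561/√(28969 + 2900) + 202042/236197) + r) = (-83303 + 388180)/((-244561/√(28969 + 2900) + 202042/236197) - 290618) = 304877/((-244561*√3541/10623 + 202042*(1/236197)) - 290618) = 304877/((-244561*√3541/10623 + 202042/236197) - 290618) = 304877/((202042/236197 - 244561*√3541/10623) - 290618) = 304877/(-68642897704/236197 - 244561*√3541/10623)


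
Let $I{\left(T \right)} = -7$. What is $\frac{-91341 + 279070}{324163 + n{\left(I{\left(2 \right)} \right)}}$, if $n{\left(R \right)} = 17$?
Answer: $\frac{187729}{324180} \approx 0.57909$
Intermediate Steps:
$\frac{-91341 + 279070}{324163 + n{\left(I{\left(2 \right)} \right)}} = \frac{-91341 + 279070}{324163 + 17} = \frac{187729}{324180}$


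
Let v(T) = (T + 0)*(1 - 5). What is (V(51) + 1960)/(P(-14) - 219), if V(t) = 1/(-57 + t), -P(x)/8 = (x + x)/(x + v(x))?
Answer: -11759/1282 ≈ -9.1724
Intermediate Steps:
v(T) = -4*T (v(T) = T*(-4) = -4*T)
P(x) = 16/3 (P(x) = -8*(x + x)/(x - 4*x) = -8*2*x/((-3*x)) = -8*2*x*(-1/(3*x)) = -8*(-2/3) = 16/3)
(V(51) + 1960)/(P(-14) - 219) = (1/(-57 + 51) + 1960)/(16/3 - 219) = (1/(-6) + 1960)/(-641/3) = (-1/6 + 1960)*(-3/641) = (11759/6)*(-3/641) = -11759/1282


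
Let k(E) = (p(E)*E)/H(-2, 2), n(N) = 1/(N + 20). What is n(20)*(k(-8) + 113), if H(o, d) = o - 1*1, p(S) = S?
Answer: 55/24 ≈ 2.2917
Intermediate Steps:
H(o, d) = -1 + o (H(o, d) = o - 1 = -1 + o)
n(N) = 1/(20 + N)
k(E) = -E²/3 (k(E) = (E*E)/(-1 - 2) = E²/(-3) = E²*(-⅓) = -E²/3)
n(20)*(k(-8) + 113) = (-⅓*(-8)² + 113)/(20 + 20) = (-⅓*64 + 113)/40 = (-64/3 + 113)/40 = (1/40)*(275/3) = 55/24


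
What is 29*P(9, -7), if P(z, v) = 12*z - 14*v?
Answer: 5974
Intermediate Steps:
P(z, v) = -14*v + 12*z
29*P(9, -7) = 29*(-14*(-7) + 12*9) = 29*(98 + 108) = 29*206 = 5974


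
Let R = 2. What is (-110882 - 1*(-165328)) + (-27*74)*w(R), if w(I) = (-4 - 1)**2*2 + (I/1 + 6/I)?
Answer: -55444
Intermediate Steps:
w(I) = 50 + I + 6/I (w(I) = (-5)**2*2 + (I*1 + 6/I) = 25*2 + (I + 6/I) = 50 + (I + 6/I) = 50 + I + 6/I)
(-110882 - 1*(-165328)) + (-27*74)*w(R) = (-110882 - 1*(-165328)) + (-27*74)*(50 + 2 + 6/2) = (-110882 + 165328) - 1998*(50 + 2 + 6*(1/2)) = 54446 - 1998*(50 + 2 + 3) = 54446 - 1998*55 = 54446 - 109890 = -55444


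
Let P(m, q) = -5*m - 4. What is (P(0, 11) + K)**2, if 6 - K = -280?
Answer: 79524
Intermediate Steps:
K = 286 (K = 6 - 1*(-280) = 6 + 280 = 286)
P(m, q) = -4 - 5*m
(P(0, 11) + K)**2 = ((-4 - 5*0) + 286)**2 = ((-4 + 0) + 286)**2 = (-4 + 286)**2 = 282**2 = 79524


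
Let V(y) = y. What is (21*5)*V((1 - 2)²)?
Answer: 105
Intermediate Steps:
(21*5)*V((1 - 2)²) = (21*5)*(1 - 2)² = 105*(-1)² = 105*1 = 105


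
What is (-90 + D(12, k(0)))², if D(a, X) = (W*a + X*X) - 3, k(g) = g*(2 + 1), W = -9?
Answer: 40401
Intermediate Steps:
k(g) = 3*g (k(g) = g*3 = 3*g)
D(a, X) = -3 + X² - 9*a (D(a, X) = (-9*a + X*X) - 3 = (-9*a + X²) - 3 = (X² - 9*a) - 3 = -3 + X² - 9*a)
(-90 + D(12, k(0)))² = (-90 + (-3 + (3*0)² - 9*12))² = (-90 + (-3 + 0² - 108))² = (-90 + (-3 + 0 - 108))² = (-90 - 111)² = (-201)² = 40401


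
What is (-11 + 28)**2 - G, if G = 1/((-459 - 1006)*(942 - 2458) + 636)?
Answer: 642035463/2221576 ≈ 289.00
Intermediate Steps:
G = 1/2221576 (G = 1/(-1465*(-1516) + 636) = 1/(2220940 + 636) = 1/2221576 ≈ 4.5013e-7)
(-11 + 28)**2 - G = (-11 + 28)**2 - 1*1/2221576 = 17**2 - 1/2221576 = 289 - 1/2221576 = 642035463/2221576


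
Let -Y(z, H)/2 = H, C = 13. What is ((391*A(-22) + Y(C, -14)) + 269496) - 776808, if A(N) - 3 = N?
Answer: -514713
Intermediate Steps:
Y(z, H) = -2*H
A(N) = 3 + N
((391*A(-22) + Y(C, -14)) + 269496) - 776808 = ((391*(3 - 22) - 2*(-14)) + 269496) - 776808 = ((391*(-19) + 28) + 269496) - 776808 = ((-7429 + 28) + 269496) - 776808 = (-7401 + 269496) - 776808 = 262095 - 776808 = -514713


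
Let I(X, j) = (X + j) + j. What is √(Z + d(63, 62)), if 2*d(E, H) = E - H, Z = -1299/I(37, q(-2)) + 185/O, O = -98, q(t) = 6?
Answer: I*√1367/7 ≈ 5.2819*I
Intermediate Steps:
I(X, j) = X + 2*j
Z = -2783/98 (Z = -1299/(37 + 2*6) + 185/(-98) = -1299/(37 + 12) + 185*(-1/98) = -1299/49 - 185/98 = -2783/98 ≈ -28.398)
d(E, H) = E/2 - H/2 (d(E, H) = (E - H)/2 = E/2 - H/2)
√(Z + d(63, 62)) = √(-2783/98 + ((½)*63 - ½*62)) = √(-2783/98 + (63/2 - 31)) = √(-2783/98 + ½) = √(-1367/49) = I*√1367/7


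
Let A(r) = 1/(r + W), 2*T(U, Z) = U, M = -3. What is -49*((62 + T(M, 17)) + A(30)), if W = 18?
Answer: -142345/48 ≈ -2965.5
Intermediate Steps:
T(U, Z) = U/2
A(r) = 1/(18 + r) (A(r) = 1/(r + 18) = 1/(18 + r))
-49*((62 + T(M, 17)) + A(30)) = -49*((62 + (½)*(-3)) + 1/(18 + 30)) = -49*((62 - 3/2) + 1/48) = -49*(121/2 + 1/48) = -49*2905/48 = -142345/48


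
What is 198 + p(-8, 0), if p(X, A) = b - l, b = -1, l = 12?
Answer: 185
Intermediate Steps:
p(X, A) = -13 (p(X, A) = -1 - 1*12 = -1 - 12 = -13)
198 + p(-8, 0) = 198 - 13 = 185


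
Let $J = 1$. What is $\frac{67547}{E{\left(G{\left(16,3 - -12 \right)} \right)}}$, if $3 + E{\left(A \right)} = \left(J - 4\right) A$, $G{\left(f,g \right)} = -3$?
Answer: $\frac{67547}{6} \approx 11258.0$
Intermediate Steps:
$E{\left(A \right)} = -3 - 3 A$ ($E{\left(A \right)} = -3 + \left(1 - 4\right) A = -3 - 3 A$)
$\frac{67547}{E{\left(G{\left(16,3 - -12 \right)} \right)}} = \frac{67547}{-3 - -9} = \frac{67547}{-3 + 9} = \frac{67547}{6}$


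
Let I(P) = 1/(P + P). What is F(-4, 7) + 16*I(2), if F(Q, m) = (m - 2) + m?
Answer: 16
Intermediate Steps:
I(P) = 1/(2*P)
F(Q, m) = -2 + 2*m (F(Q, m) = (-2 + m) + m = -2 + 2*m)
F(-4, 7) + 16*I(2) = (-2 + 2*7) + 16*((½)/2) = (-2 + 14) + 16*((½)*(½)) = 12 + 16*(¼) = 12 + 4 = 16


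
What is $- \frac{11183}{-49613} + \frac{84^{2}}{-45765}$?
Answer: $\frac{17968963}{252282105} \approx 0.071226$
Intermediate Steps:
$- \frac{11183}{-49613} + \frac{84^{2}}{-45765} = \left(-11183\right) \left(- \frac{1}{49613}\right) + 7056 \left(- \frac{1}{45765}\right) = \frac{11183}{49613} - \frac{784}{5085} = \frac{17968963}{252282105}$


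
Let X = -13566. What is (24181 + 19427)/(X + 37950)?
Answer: 1817/1016 ≈ 1.7884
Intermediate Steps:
(24181 + 19427)/(X + 37950) = (24181 + 19427)/(-13566 + 37950) = 43608/24384 = 43608*(1/24384) = 1817/1016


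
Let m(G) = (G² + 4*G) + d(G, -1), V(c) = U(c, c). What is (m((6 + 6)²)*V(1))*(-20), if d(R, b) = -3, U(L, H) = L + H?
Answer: -852360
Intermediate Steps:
U(L, H) = H + L
V(c) = 2*c (V(c) = c + c = 2*c)
m(G) = -3 + G² + 4*G (m(G) = (G² + 4*G) - 3 = -3 + G² + 4*G)
(m((6 + 6)²)*V(1))*(-20) = ((-3 + ((6 + 6)²)² + 4*(6 + 6)²)*(2*1))*(-20) = ((-3 + (12²)² + 4*12²)*2)*(-20) = ((-3 + 144² + 4*144)*2)*(-20) = ((-3 + 20736 + 576)*2)*(-20) = (21309*2)*(-20) = 42618*(-20) = -852360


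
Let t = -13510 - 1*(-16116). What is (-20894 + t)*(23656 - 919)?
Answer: -415814256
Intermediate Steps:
t = 2606 (t = -13510 + 16116 = 2606)
(-20894 + t)*(23656 - 919) = (-20894 + 2606)*(23656 - 919) = -18288*22737 = -415814256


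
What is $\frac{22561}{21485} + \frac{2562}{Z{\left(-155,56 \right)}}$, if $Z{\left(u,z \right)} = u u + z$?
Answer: $\frac{199445337}{172460095} \approx 1.1565$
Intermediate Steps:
$Z{\left(u,z \right)} = z + u^{2}$ ($Z{\left(u,z \right)} = u^{2} + z = z + u^{2}$)
$\frac{22561}{21485} + \frac{2562}{Z{\left(-155,56 \right)}} = \frac{22561}{21485} + \frac{2562}{56 + \left(-155\right)^{2}} = 22561 \cdot \frac{1}{21485} + \frac{2562}{56 + 24025} = \frac{22561}{21485} + \frac{2562}{24081} = \frac{22561}{21485} + 2562 \cdot \frac{1}{24081} = \frac{22561}{21485} + \frac{854}{8027} = \frac{199445337}{172460095}$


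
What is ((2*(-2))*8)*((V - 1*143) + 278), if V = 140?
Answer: -8800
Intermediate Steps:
((2*(-2))*8)*((V - 1*143) + 278) = ((2*(-2))*8)*((140 - 1*143) + 278) = (-4*8)*((140 - 143) + 278) = -32*(-3 + 278) = -32*275 = -8800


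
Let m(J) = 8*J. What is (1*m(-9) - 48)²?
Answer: 14400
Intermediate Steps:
(1*m(-9) - 48)² = (1*(8*(-9)) - 48)² = (1*(-72) - 48)² = (-72 - 48)² = (-120)² = 14400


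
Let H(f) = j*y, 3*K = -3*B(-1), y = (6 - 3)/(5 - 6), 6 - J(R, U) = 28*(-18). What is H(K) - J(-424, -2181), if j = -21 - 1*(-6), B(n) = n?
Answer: -465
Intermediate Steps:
J(R, U) = 510 (J(R, U) = 6 - 28*(-18) = 6 - 1*(-504) = 6 + 504 = 510)
j = -15 (j = -21 + 6 = -15)
y = -3 (y = 3/(-1) = 3*(-1) = -3)
K = 1 (K = (-3*(-1))/3 = (1/3)*3 = 1)
H(f) = 45 (H(f) = -15*(-3) = 45)
H(K) - J(-424, -2181) = 45 - 1*510 = 45 - 510 = -465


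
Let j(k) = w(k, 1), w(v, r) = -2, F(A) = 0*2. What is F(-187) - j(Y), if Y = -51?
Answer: 2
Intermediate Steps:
F(A) = 0
j(k) = -2
F(-187) - j(Y) = 0 - 1*(-2) = 0 + 2 = 2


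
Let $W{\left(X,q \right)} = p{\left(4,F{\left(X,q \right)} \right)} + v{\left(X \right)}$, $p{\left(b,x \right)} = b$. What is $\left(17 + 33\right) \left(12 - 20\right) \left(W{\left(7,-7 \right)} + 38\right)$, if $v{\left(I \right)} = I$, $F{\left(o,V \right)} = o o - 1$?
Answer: $-19600$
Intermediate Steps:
$F{\left(o,V \right)} = -1 + o^{2}$ ($F{\left(o,V \right)} = o^{2} - 1 = -1 + o^{2}$)
$W{\left(X,q \right)} = 4 + X$
$\left(17 + 33\right) \left(12 - 20\right) \left(W{\left(7,-7 \right)} + 38\right) = \left(17 + 33\right) \left(12 - 20\right) \left(\left(4 + 7\right) + 38\right) = 50 \left(- 8 \left(11 + 38\right)\right) = 50 \left(\left(-8\right) 49\right) = 50 \left(-392\right) = -19600$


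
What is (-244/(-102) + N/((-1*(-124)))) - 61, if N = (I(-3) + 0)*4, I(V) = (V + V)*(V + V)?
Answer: -90823/1581 ≈ -57.447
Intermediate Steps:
I(V) = 4*V² (I(V) = (2*V)*(2*V) = 4*V²)
N = 144 (N = (4*(-3)² + 0)*4 = (4*9 + 0)*4 = (36 + 0)*4 = 36*4 = 144)
(-244/(-102) + N/((-1*(-124)))) - 61 = (-244/(-102) + 144/((-1*(-124)))) - 61 = (-244*(-1/102) + 144/124) - 61 = (122/51 + 144*(1/124)) - 61 = (122/51 + 36/31) - 61 = 5618/1581 - 61 = -90823/1581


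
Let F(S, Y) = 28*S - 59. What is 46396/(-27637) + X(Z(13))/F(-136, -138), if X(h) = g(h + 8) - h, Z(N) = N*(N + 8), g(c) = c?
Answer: -179634428/106872279 ≈ -1.6808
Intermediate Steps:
Z(N) = N*(8 + N)
F(S, Y) = -59 + 28*S
X(h) = 8 (X(h) = (h + 8) - h = (8 + h) - h = 8)
46396/(-27637) + X(Z(13))/F(-136, -138) = 46396/(-27637) + 8/(-59 + 28*(-136)) = 46396*(-1/27637) + 8/(-59 - 3808) = -46396/27637 + 8/(-3867) = -46396/27637 + 8*(-1/3867) = -46396/27637 - 8/3867 = -179634428/106872279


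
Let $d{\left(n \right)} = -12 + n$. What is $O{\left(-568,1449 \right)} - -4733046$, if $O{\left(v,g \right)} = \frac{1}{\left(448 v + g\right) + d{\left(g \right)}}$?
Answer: $\frac{1190730246587}{251578} \approx 4.733 \cdot 10^{6}$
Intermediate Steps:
$O{\left(v,g \right)} = \frac{1}{-12 + 2 g + 448 v}$ ($O{\left(v,g \right)} = \frac{1}{\left(448 v + g\right) + \left(-12 + g\right)} = \frac{1}{\left(g + 448 v\right) + \left(-12 + g\right)} = \frac{1}{-12 + 2 g + 448 v}$)
$O{\left(-568,1449 \right)} - -4733046 = \frac{1}{2 \left(-6 + 1449 + 224 \left(-568\right)\right)} - -4733046 = \frac{1}{2 \left(-6 + 1449 - 127232\right)} + 4733046 = \frac{1}{2 \left(-125789\right)} + 4733046 = \frac{1}{2} \left(- \frac{1}{125789}\right) + 4733046 = - \frac{1}{251578} + 4733046 = \frac{1190730246587}{251578}$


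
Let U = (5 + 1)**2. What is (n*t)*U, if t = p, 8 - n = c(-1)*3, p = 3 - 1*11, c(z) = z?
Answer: -3168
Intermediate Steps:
U = 36 (U = 6**2 = 36)
p = -8 (p = 3 - 11 = -8)
n = 11 (n = 8 - (-1)*3 = 8 - 1*(-3) = 8 + 3 = 11)
t = -8
(n*t)*U = (11*(-8))*36 = -88*36 = -3168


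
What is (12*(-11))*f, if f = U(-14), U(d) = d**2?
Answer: -25872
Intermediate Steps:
f = 196 (f = (-14)**2 = 196)
(12*(-11))*f = (12*(-11))*196 = -132*196 = -25872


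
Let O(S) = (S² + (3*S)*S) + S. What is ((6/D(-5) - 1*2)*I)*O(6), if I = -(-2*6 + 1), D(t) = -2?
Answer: -8250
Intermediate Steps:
O(S) = S + 4*S² (O(S) = (S² + 3*S²) + S = 4*S² + S = S + 4*S²)
I = 11 (I = -(-12 + 1) = -1*(-11) = 11)
((6/D(-5) - 1*2)*I)*O(6) = ((6/(-2) - 1*2)*11)*(6*(1 + 4*6)) = ((6*(-½) - 2)*11)*(6*(1 + 24)) = ((-3 - 2)*11)*(6*25) = -5*11*150 = -55*150 = -8250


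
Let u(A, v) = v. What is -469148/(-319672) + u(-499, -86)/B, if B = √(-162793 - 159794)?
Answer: 117287/79918 + 86*I*√35843/107529 ≈ 1.4676 + 0.15142*I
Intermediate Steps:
B = 3*I*√35843 (B = √(-322587) = 3*I*√35843 ≈ 567.97*I)
-469148/(-319672) + u(-499, -86)/B = -469148/(-319672) - 86*(-I*√35843/107529) = -469148*(-1/319672) - (-86)*I*√35843/107529 = 117287/79918 + 86*I*√35843/107529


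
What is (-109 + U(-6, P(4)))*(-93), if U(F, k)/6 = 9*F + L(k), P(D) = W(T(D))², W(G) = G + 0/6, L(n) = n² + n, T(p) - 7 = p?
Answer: -8196927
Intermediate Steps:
T(p) = 7 + p
L(n) = n + n²
W(G) = G (W(G) = G + 0*(⅙) = G + 0 = G)
P(D) = (7 + D)²
U(F, k) = 54*F + 6*k*(1 + k) (U(F, k) = 6*(9*F + k*(1 + k)) = 54*F + 6*k*(1 + k))
(-109 + U(-6, P(4)))*(-93) = (-109 + (54*(-6) + 6*(7 + 4)²*(1 + (7 + 4)²)))*(-93) = (-109 + (-324 + 6*11²*(1 + 11²)))*(-93) = (-109 + (-324 + 6*121*(1 + 121)))*(-93) = (-109 + (-324 + 6*121*122))*(-93) = (-109 + (-324 + 88572))*(-93) = (-109 + 88248)*(-93) = 88139*(-93) = -8196927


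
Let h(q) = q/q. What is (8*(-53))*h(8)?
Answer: -424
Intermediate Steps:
h(q) = 1
(8*(-53))*h(8) = (8*(-53))*1 = -424*1 = -424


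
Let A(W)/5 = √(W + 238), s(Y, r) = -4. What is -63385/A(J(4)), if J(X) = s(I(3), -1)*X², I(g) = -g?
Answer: -12677*√174/174 ≈ -961.04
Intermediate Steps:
J(X) = -4*X²
A(W) = 5*√(238 + W) (A(W) = 5*√(W + 238) = 5*√(238 + W))
-63385/A(J(4)) = -63385*1/(5*√(238 - 4*4²)) = -63385*1/(5*√(238 - 4*16)) = -63385*1/(5*√(238 - 64)) = -63385*√174/870 = -12677*√174/174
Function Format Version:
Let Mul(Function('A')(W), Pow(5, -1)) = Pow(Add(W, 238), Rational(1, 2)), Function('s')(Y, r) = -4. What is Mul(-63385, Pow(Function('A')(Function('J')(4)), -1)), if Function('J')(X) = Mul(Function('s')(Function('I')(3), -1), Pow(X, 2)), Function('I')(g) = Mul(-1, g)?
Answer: Mul(Rational(-12677, 174), Pow(174, Rational(1, 2))) ≈ -961.04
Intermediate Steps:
Function('J')(X) = Mul(-4, Pow(X, 2))
Function('A')(W) = Mul(5, Pow(Add(238, W), Rational(1, 2))) (Function('A')(W) = Mul(5, Pow(Add(W, 238), Rational(1, 2))) = Mul(5, Pow(Add(238, W), Rational(1, 2))))
Mul(-63385, Pow(Function('A')(Function('J')(4)), -1)) = Mul(-63385, Pow(Mul(5, Pow(Add(238, Mul(-4, Pow(4, 2))), Rational(1, 2))), -1)) = Mul(-63385, Pow(Mul(5, Pow(Add(238, Mul(-4, 16)), Rational(1, 2))), -1)) = Mul(-63385, Pow(Mul(5, Pow(Add(238, -64), Rational(1, 2))), -1)) = Mul(-63385, Pow(Mul(5, Pow(174, Rational(1, 2))), -1)) = Mul(-63385, Mul(Rational(1, 870), Pow(174, Rational(1, 2)))) = Mul(Rational(-12677, 174), Pow(174, Rational(1, 2)))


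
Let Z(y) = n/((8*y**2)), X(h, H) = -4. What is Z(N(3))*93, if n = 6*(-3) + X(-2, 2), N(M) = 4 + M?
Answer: -1023/196 ≈ -5.2194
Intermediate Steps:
n = -22 (n = 6*(-3) - 4 = -18 - 4 = -22)
Z(y) = -11/(4*y**2) (Z(y) = -22*1/(8*y**2) = -11/(4*y**2))
Z(N(3))*93 = -11/(4*(4 + 3)**2)*93 = -11/4/7**2*93 = -11/4*1/49*93 = -11/196*93 = -1023/196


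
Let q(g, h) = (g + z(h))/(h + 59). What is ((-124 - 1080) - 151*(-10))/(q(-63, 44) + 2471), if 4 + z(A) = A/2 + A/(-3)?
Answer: 47277/381680 ≈ 0.12387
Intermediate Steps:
z(A) = -4 + A/6 (z(A) = -4 + (A/2 + A/(-3)) = -4 + (A*(½) + A*(-⅓)) = -4 + (A/2 - A/3) = -4 + A/6)
q(g, h) = (-4 + g + h/6)/(59 + h) (q(g, h) = (g + (-4 + h/6))/(h + 59) = (-4 + g + h/6)/(59 + h))
((-124 - 1080) - 151*(-10))/(q(-63, 44) + 2471) = ((-124 - 1080) - 151*(-10))/((-4 - 63 + (⅙)*44)/(59 + 44) + 2471) = (-1204 + 1510)/((-4 - 63 + 22/3)/103 + 2471) = 306/((1/103)*(-179/3) + 2471) = 306/(-179/309 + 2471) = 306/(763360/309) = 306*(309/763360) = 47277/381680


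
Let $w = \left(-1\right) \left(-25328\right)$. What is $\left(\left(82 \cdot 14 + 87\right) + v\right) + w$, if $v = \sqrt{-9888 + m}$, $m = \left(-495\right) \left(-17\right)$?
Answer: $26563 + i \sqrt{1473} \approx 26563.0 + 38.38 i$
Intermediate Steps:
$m = 8415$
$w = 25328$
$v = i \sqrt{1473}$ ($v = \sqrt{-9888 + 8415} = \sqrt{-1473} = i \sqrt{1473} \approx 38.38 i$)
$\left(\left(82 \cdot 14 + 87\right) + v\right) + w = \left(\left(82 \cdot 14 + 87\right) + i \sqrt{1473}\right) + 25328 = \left(\left(1148 + 87\right) + i \sqrt{1473}\right) + 25328 = \left(1235 + i \sqrt{1473}\right) + 25328 = 26563 + i \sqrt{1473}$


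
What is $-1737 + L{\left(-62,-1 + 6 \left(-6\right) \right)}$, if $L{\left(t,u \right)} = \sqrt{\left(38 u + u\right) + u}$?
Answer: $-1737 + 2 i \sqrt{370} \approx -1737.0 + 38.471 i$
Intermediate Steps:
$L{\left(t,u \right)} = 2 \sqrt{10} \sqrt{u}$ ($L{\left(t,u \right)} = \sqrt{39 u + u} = \sqrt{40 u} = 2 \sqrt{10} \sqrt{u}$)
$-1737 + L{\left(-62,-1 + 6 \left(-6\right) \right)} = -1737 + 2 \sqrt{10} \sqrt{-1 + 6 \left(-6\right)} = -1737 + 2 \sqrt{10} \sqrt{-1 - 36} = -1737 + 2 \sqrt{10} \sqrt{-37} = -1737 + 2 \sqrt{10} i \sqrt{37} = -1737 + 2 i \sqrt{370}$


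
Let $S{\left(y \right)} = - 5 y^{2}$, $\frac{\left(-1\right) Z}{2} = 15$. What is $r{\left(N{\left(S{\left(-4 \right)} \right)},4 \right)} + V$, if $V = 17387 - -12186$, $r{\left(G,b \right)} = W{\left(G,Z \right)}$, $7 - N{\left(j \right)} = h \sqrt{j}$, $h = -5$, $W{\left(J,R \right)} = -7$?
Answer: $29566$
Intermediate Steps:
$Z = -30$ ($Z = \left(-2\right) 15 = -30$)
$N{\left(j \right)} = 7 + 5 \sqrt{j}$ ($N{\left(j \right)} = 7 - - 5 \sqrt{j} = 7 + 5 \sqrt{j}$)
$r{\left(G,b \right)} = -7$
$V = 29573$ ($V = 17387 + 12186 = 29573$)
$r{\left(N{\left(S{\left(-4 \right)} \right)},4 \right)} + V = -7 + 29573 = 29566$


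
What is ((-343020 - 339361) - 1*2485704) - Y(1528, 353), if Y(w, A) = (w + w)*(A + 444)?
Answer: -5603717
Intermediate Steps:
Y(w, A) = 2*w*(444 + A) (Y(w, A) = (2*w)*(444 + A) = 2*w*(444 + A))
((-343020 - 339361) - 1*2485704) - Y(1528, 353) = ((-343020 - 339361) - 1*2485704) - 2*1528*(444 + 353) = (-682381 - 2485704) - 2*1528*797 = -3168085 - 1*2435632 = -3168085 - 2435632 = -5603717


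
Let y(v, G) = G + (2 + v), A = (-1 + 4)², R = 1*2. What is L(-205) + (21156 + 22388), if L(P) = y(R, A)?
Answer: 43557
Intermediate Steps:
R = 2
A = 9 (A = 3² = 9)
y(v, G) = 2 + G + v
L(P) = 13 (L(P) = 2 + 9 + 2 = 13)
L(-205) + (21156 + 22388) = 13 + (21156 + 22388) = 13 + 43544 = 43557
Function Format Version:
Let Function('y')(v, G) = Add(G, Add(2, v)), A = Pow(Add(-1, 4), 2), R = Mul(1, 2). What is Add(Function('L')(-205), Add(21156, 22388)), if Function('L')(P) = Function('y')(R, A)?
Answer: 43557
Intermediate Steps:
R = 2
A = 9 (A = Pow(3, 2) = 9)
Function('y')(v, G) = Add(2, G, v)
Function('L')(P) = 13 (Function('L')(P) = Add(2, 9, 2) = 13)
Add(Function('L')(-205), Add(21156, 22388)) = Add(13, Add(21156, 22388)) = Add(13, 43544) = 43557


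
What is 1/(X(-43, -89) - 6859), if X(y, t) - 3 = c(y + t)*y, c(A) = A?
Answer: -1/1180 ≈ -0.00084746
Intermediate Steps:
X(y, t) = 3 + y*(t + y) (X(y, t) = 3 + (y + t)*y = 3 + (t + y)*y = 3 + y*(t + y))
1/(X(-43, -89) - 6859) = 1/((3 - 43*(-89 - 43)) - 6859) = 1/((3 - 43*(-132)) - 6859) = 1/((3 + 5676) - 6859) = 1/(5679 - 6859) = 1/(-1180) = -1/1180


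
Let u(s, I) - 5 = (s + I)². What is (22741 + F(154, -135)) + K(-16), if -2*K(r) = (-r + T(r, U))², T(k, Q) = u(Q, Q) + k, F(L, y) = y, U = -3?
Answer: 43531/2 ≈ 21766.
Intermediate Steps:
u(s, I) = 5 + (I + s)² (u(s, I) = 5 + (s + I)² = 5 + (I + s)²)
T(k, Q) = 5 + k + 4*Q² (T(k, Q) = (5 + (Q + Q)²) + k = (5 + (2*Q)²) + k = (5 + 4*Q²) + k = 5 + k + 4*Q²)
K(r) = -1681/2 (K(r) = -(-r + (5 + r + 4*(-3)²))²/2 = -(-r + (5 + r + 4*9))²/2 = -(-r + (5 + r + 36))²/2 = -(-r + (41 + r))²/2 = -½*41² = -½*1681 = -1681/2)
(22741 + F(154, -135)) + K(-16) = (22741 - 135) - 1681/2 = 22606 - 1681/2 = 43531/2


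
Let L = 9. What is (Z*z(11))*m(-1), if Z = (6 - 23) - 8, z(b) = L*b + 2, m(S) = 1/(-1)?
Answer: 2525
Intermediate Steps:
m(S) = -1
z(b) = 2 + 9*b (z(b) = 9*b + 2 = 2 + 9*b)
Z = -25 (Z = -17 - 8 = -25)
(Z*z(11))*m(-1) = -25*(2 + 9*11)*(-1) = -25*(2 + 99)*(-1) = -25*101*(-1) = -2525*(-1) = 2525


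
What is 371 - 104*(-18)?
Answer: 2243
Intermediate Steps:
371 - 104*(-18) = 371 + 1872 = 2243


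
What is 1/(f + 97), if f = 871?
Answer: 1/968 ≈ 0.0010331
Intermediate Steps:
1/(f + 97) = 1/(871 + 97) = 1/968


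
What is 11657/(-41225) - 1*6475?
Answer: -266943532/41225 ≈ -6475.3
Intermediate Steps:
11657/(-41225) - 1*6475 = 11657*(-1/41225) - 6475 = -11657/41225 - 6475 = -266943532/41225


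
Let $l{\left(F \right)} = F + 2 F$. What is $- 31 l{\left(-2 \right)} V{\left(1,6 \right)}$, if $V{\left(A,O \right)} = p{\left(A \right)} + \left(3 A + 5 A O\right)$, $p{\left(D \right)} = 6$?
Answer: $7254$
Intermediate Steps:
$l{\left(F \right)} = 3 F$
$V{\left(A,O \right)} = 6 + 3 A + 5 A O$ ($V{\left(A,O \right)} = 6 + \left(3 A + 5 A O\right) = 6 + 3 A + 5 A O$)
$- 31 l{\left(-2 \right)} V{\left(1,6 \right)} = - 31 \cdot 3 \left(-2\right) \left(6 + 3 \cdot 1 + 5 \cdot 1 \cdot 6\right) = \left(-31\right) \left(-6\right) \left(6 + 3 + 30\right) = 186 \cdot 39 = 7254$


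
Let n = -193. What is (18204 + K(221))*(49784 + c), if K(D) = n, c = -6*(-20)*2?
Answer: 900982264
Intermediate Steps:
c = 240 (c = 120*2 = 240)
K(D) = -193
(18204 + K(221))*(49784 + c) = (18204 - 193)*(49784 + 240) = 18011*50024 = 900982264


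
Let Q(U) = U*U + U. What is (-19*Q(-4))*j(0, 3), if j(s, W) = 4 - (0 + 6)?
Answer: 456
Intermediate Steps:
j(s, W) = -2 (j(s, W) = 4 - 1*6 = 4 - 6 = -2)
Q(U) = U + U² (Q(U) = U² + U = U + U²)
(-19*Q(-4))*j(0, 3) = -(-76)*(1 - 4)*(-2) = -(-76)*(-3)*(-2) = -19*12*(-2) = -228*(-2) = 456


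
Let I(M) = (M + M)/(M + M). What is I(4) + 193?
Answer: 194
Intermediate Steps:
I(M) = 1 (I(M) = (2*M)/((2*M)) = (2*M)*(1/(2*M)) = 1)
I(4) + 193 = 1 + 193 = 194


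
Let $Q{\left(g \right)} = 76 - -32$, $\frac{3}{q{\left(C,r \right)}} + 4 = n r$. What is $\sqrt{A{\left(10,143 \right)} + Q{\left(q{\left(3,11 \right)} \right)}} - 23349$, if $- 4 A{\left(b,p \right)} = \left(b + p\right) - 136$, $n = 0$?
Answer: $-23349 + \frac{\sqrt{415}}{2} \approx -23339.0$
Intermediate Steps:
$q{\left(C,r \right)} = - \frac{3}{4}$ ($q{\left(C,r \right)} = \frac{3}{-4 + 0 r} = \frac{3}{-4 + 0} = \frac{3}{-4} = 3 \left(- \frac{1}{4}\right) = - \frac{3}{4}$)
$Q{\left(g \right)} = 108$ ($Q{\left(g \right)} = 76 + 32 = 108$)
$A{\left(b,p \right)} = 34 - \frac{b}{4} - \frac{p}{4}$ ($A{\left(b,p \right)} = - \frac{\left(b + p\right) - 136}{4} = - \frac{-136 + b + p}{4} = 34 - \frac{b}{4} - \frac{p}{4}$)
$\sqrt{A{\left(10,143 \right)} + Q{\left(q{\left(3,11 \right)} \right)}} - 23349 = \sqrt{\left(34 - \frac{5}{2} - \frac{143}{4}\right) + 108} - 23349 = \sqrt{- \frac{17}{4} + 108} - 23349 = \sqrt{\frac{415}{4}} - 23349 = \frac{\sqrt{415}}{2} - 23349 = -23349 + \frac{\sqrt{415}}{2}$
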